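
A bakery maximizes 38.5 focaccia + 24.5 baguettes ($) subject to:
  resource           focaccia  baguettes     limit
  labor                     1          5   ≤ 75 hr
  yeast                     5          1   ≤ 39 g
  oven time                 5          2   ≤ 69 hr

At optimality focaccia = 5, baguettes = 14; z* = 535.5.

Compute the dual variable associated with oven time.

0

Binding: labor and yeast. Non-binding: oven time (16 unused).
By complementary slackness, y = 0 for the non-binding constraint.
From A_Bᵀ y = c: 1·y_labor + 5·y_yeast = 38.5; 5·y_labor + 1·y_yeast = 24.5.
→ y_labor = 3.5 and y_yeast = 7.
Shadow price of oven time = 0.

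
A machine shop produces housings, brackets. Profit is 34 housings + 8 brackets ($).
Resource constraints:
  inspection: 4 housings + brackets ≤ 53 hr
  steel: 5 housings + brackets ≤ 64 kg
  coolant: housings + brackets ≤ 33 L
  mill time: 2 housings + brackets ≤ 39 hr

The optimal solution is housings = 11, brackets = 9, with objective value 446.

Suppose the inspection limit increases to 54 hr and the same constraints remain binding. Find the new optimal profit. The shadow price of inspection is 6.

452

Δb = 1, so new z* = 446 + (6)·(1) = 446 + 6 = 452.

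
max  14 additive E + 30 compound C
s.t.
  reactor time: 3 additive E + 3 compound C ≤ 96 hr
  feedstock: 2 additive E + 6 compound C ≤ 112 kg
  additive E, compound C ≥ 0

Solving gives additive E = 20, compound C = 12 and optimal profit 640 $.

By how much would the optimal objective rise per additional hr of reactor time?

At the optimum: reactor time uses 96 of 96 (binding); feedstock uses 112 of 112 (binding).
From A_Bᵀ y = c: 3·y_reactor time + 2·y_feedstock = 14; 3·y_reactor time + 6·y_feedstock = 30.
→ y_reactor time = 2 and y_feedstock = 4.
Shadow price of reactor time = 2.

2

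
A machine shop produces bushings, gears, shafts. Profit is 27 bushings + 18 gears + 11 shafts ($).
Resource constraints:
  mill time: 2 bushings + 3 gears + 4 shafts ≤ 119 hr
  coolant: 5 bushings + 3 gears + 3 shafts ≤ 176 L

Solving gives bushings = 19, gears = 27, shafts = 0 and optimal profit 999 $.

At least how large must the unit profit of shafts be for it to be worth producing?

19

Check each constraint at x*: mill time 119/119 (tight); coolant 176/176 (tight).
From A_Bᵀ y = c: 2·y_mill time + 5·y_coolant = 27; 3·y_mill time + 3·y_coolant = 18.
Solving: y_mill time = 1, y_coolant = 5.
shafts enters the basis when its profit ≥ yᵀa₃ = 1·4 + 5·3 = 19.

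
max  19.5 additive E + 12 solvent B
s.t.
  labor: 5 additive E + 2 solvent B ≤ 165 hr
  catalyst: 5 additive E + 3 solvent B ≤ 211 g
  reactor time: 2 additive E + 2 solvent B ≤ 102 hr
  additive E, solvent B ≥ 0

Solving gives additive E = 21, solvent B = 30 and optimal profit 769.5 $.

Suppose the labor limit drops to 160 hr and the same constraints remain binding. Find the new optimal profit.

757

Check each constraint at x*: labor 165/165 (tight); catalyst 195/211 (slack 16); reactor time 102/102 (tight).
Since catalyst is not tight, its dual is 0.
Dual feasibility on the basic columns requires 5·y_labor + 2·y_reactor time = 19.5, 2·y_labor + 2·y_reactor time = 12.
This yields shadow prices y_labor = 2.5, y_reactor time = 3.5.
Δz = y_labor·Δb = 2.5 × (-5) = -12.5, so new z* = 769.5 − 12.5 = 757.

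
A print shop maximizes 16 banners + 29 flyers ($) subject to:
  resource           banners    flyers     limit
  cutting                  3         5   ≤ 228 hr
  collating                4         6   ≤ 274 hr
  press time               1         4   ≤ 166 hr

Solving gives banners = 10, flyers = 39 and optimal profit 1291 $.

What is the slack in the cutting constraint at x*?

3

cutting used = 3·10 + 5·39 = 225; slack = 228 − 225 = 3.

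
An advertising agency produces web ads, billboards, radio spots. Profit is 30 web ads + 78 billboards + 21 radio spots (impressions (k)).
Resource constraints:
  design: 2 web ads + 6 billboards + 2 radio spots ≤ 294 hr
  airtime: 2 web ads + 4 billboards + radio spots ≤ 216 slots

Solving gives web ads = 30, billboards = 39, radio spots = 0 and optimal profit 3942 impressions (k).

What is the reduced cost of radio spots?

-3

At the optimum: design uses 294 of 294 (binding); airtime uses 216 of 216 (binding).
The binding rows give the dual system: 2·y_design + 2·y_airtime = 30 and 6·y_design + 4·y_airtime = 78.
→ y_design = 9 and y_airtime = 6.
Reduced cost of radio spots: c₃ − yᵀa₃ = 21 − (9·2 + 6·1) = 21 − 24 = -3.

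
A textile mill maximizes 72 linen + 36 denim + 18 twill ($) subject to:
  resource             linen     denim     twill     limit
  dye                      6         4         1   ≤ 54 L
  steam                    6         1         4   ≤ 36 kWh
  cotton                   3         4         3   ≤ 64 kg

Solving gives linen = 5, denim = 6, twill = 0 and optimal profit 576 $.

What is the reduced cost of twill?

Binding: dye and steam. Non-binding: cotton (25 unused).
By complementary slackness, y = 0 for the non-binding constraint.
From A_Bᵀ y = c: 6·y_dye + 6·y_steam = 72; 4·y_dye + 1·y_steam = 36.
→ y_dye = 8 and y_steam = 4.
Reduced cost of twill: c₃ − yᵀa₃ = 18 − (8·1 + 4·4) = 18 − 24 = -6.

-6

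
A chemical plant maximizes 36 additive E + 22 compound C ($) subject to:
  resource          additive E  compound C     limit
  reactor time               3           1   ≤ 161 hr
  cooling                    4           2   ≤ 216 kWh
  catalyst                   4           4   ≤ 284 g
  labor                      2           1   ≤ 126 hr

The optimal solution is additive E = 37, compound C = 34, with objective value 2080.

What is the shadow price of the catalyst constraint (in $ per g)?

Check each constraint at x*: reactor time 145/161 (slack 16); cooling 216/216 (tight); catalyst 284/284 (tight); labor 108/126 (slack 18).
Slack constraints have shadow price 0 (complementary slackness).
From A_Bᵀ y = c: 4·y_cooling + 4·y_catalyst = 36; 2·y_cooling + 4·y_catalyst = 22.
→ y_cooling = 7 and y_catalyst = 2.
Shadow price of catalyst = 2.

2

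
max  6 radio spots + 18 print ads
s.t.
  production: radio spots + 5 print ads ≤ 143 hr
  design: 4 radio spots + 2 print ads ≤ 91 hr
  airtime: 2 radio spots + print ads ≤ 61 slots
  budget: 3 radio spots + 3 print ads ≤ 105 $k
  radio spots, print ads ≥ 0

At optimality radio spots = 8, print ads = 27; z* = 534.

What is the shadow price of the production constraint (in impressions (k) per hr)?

3

Binding: production and budget. Non-binding: design (5 unused), airtime (18 unused).
By complementary slackness, y = 0 for the non-binding constraints.
The binding rows give the dual system: 1·y_production + 3·y_budget = 6 and 5·y_production + 3·y_budget = 18.
Solving: y_production = 3, y_budget = 1.
Shadow price of production = 3.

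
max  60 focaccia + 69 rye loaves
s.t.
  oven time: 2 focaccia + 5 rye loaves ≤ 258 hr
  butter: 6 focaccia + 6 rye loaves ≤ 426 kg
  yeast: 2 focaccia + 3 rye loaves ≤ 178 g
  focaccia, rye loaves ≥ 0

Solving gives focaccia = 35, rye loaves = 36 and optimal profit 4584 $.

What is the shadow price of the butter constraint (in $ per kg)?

Binding: butter and yeast. Non-binding: oven time (8 unused).
Slack constraints have shadow price 0 (complementary slackness).
Dual feasibility on the basic columns requires 6·y_butter + 2·y_yeast = 60, 6·y_butter + 3·y_yeast = 69.
→ y_butter = 7 and y_yeast = 9.
Shadow price of butter = 7.

7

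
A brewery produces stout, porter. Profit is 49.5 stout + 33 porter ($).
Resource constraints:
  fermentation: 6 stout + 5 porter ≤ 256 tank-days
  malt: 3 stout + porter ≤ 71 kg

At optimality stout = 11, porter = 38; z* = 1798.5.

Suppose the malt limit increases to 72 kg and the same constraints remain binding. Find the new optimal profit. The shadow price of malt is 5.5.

Δb = 1, so new z* = 1798.5 + (5.5)·(1) = 1798.5 + 5.5 = 1804.

1804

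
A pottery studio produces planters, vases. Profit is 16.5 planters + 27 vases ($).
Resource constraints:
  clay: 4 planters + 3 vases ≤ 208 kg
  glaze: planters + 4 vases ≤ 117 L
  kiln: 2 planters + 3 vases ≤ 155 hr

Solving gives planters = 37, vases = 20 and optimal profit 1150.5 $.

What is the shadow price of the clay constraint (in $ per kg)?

Check each constraint at x*: clay 208/208 (tight); glaze 117/117 (tight); kiln 134/155 (slack 21).
Since kiln is not tight, its dual is 0.
Dual feasibility on the basic columns requires 4·y_clay + 1·y_glaze = 16.5, 3·y_clay + 4·y_glaze = 27.
This yields shadow prices y_clay = 3, y_glaze = 4.5.
Shadow price of clay = 3.

3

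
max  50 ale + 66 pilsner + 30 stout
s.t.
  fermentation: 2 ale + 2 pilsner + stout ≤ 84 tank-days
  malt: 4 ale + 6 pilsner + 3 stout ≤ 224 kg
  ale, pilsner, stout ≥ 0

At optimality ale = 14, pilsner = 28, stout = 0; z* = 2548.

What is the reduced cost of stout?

Check each constraint at x*: fermentation 84/84 (tight); malt 224/224 (tight).
The binding rows give the dual system: 2·y_fermentation + 4·y_malt = 50 and 2·y_fermentation + 6·y_malt = 66.
This yields shadow prices y_fermentation = 9, y_malt = 8.
Reduced cost of stout: c₃ − yᵀa₃ = 30 − (9·1 + 8·3) = 30 − 33 = -3.

-3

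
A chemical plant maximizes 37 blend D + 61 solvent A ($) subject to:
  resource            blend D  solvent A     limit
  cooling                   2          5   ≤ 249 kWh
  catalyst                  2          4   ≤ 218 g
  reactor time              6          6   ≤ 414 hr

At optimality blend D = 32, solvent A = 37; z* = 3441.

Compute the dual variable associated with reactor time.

Binding: cooling and reactor time. Non-binding: catalyst (6 unused).
Since catalyst is not tight, its dual is 0.
Dual feasibility on the basic columns requires 2·y_cooling + 6·y_reactor time = 37, 5·y_cooling + 6·y_reactor time = 61.
→ y_cooling = 8 and y_reactor time = 3.5.
Shadow price of reactor time = 3.5.

3.5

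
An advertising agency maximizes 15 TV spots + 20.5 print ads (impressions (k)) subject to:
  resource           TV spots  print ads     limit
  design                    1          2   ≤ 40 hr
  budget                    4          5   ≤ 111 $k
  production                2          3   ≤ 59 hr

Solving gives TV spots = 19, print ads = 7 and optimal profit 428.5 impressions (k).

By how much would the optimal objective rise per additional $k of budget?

2

At the optimum: design uses 33 of 40 (slack = 7); budget uses 111 of 111 (binding); production uses 59 of 59 (binding).
Slack constraints have shadow price 0 (complementary slackness).
From A_Bᵀ y = c: 4·y_budget + 2·y_production = 15; 5·y_budget + 3·y_production = 20.5.
→ y_budget = 2 and y_production = 3.5.
Shadow price of budget = 2.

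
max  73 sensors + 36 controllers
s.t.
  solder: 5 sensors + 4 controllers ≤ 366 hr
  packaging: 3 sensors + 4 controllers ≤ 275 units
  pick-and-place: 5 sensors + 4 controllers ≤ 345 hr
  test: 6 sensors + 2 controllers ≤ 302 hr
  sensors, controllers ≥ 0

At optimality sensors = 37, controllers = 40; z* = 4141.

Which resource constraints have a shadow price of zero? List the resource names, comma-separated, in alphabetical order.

packaging, solder

solder: 345/366 (slack 21)
packaging: 271/275 (slack 4)
pick-and-place: 345/345 (binding)
test: 302/302 (binding)
By complementary slackness, a constraint with positive slack has shadow price 0 → packaging, solder.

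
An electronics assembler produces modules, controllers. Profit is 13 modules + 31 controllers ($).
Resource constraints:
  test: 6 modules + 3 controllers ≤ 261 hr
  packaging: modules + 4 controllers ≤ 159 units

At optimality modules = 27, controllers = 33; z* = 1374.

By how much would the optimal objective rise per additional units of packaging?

Both test and packaging are binding at x*.
From A_Bᵀ y = c: 6·y_test + 1·y_packaging = 13; 3·y_test + 4·y_packaging = 31.
→ y_test = 1 and y_packaging = 7.
Shadow price of packaging = 7.

7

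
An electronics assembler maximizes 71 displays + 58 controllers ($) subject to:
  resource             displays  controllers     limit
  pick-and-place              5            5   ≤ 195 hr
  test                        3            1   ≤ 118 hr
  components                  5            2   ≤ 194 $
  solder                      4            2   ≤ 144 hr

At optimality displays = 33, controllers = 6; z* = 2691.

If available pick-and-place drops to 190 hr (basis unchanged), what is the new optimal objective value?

Binding: pick-and-place and solder. Non-binding: test (13 unused), components (17 unused).
Slack constraints have shadow price 0 (complementary slackness).
The binding rows give the dual system: 5·y_pick-and-place + 4·y_solder = 71 and 5·y_pick-and-place + 2·y_solder = 58.
Solving: y_pick-and-place = 9, y_solder = 6.5.
Δz = y_pick-and-place·Δb = 9 × (-5) = -45, so new z* = 2691 − 45 = 2646.

2646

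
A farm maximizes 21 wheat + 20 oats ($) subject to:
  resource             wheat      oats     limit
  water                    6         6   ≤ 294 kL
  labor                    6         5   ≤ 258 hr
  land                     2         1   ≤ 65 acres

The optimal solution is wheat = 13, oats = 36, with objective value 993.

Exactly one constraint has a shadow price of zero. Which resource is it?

land

water: 294/294 (binding)
labor: 258/258 (binding)
land: 62/65 (slack 3)
By complementary slackness, a constraint with positive slack has shadow price 0 → land.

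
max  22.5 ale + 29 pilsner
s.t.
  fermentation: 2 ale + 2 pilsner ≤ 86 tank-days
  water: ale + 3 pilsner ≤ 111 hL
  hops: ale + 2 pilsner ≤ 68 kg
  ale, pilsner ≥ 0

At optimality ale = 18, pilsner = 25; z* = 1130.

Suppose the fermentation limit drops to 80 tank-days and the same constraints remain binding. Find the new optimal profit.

At the optimum: fermentation uses 86 of 86 (binding); water uses 93 of 111 (slack = 18); hops uses 68 of 68 (binding).
By complementary slackness, y = 0 for the non-binding constraint.
The binding rows give the dual system: 2·y_fermentation + 1·y_hops = 22.5 and 2·y_fermentation + 2·y_hops = 29.
→ y_fermentation = 8 and y_hops = 6.5.
Δz = y_fermentation·Δb = 8 × (-6) = -48, so new z* = 1130 − 48 = 1082.

1082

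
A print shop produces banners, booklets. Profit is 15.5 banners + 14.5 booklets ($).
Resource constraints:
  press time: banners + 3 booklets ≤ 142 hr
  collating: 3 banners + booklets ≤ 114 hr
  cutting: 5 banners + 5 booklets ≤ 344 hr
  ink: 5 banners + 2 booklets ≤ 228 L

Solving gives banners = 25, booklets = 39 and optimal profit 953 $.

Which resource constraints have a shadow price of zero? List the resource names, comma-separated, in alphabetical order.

cutting, ink

press time: 142/142 (binding)
collating: 114/114 (binding)
cutting: 320/344 (slack 24)
ink: 203/228 (slack 25)
By complementary slackness, a constraint with positive slack has shadow price 0 → cutting, ink.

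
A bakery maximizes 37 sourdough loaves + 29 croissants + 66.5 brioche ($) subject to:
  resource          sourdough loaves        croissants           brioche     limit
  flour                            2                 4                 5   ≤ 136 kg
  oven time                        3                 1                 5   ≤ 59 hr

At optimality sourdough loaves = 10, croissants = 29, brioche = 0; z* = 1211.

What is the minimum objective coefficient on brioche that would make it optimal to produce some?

70

Check each constraint at x*: flour 136/136 (tight); oven time 59/59 (tight).
Dual feasibility on the basic columns requires 2·y_flour + 3·y_oven time = 37, 4·y_flour + 1·y_oven time = 29.
Solving: y_flour = 5, y_oven time = 9.
brioche enters the basis when its profit ≥ yᵀa₃ = 5·5 + 9·5 = 70.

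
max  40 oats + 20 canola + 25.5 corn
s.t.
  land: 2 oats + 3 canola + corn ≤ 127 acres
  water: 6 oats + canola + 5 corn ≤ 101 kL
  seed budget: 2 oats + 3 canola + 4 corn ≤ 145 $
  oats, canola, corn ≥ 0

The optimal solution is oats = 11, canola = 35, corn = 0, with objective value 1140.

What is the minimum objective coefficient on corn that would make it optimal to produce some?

Binding: land and water. Non-binding: seed budget (18 unused).
Slack constraints have shadow price 0 (complementary slackness).
From A_Bᵀ y = c: 2·y_land + 6·y_water = 40; 3·y_land + 1·y_water = 20.
This yields shadow prices y_land = 5, y_water = 5.
corn enters the basis when its profit ≥ yᵀa₃ = 5·1 + 5·5 = 30.

30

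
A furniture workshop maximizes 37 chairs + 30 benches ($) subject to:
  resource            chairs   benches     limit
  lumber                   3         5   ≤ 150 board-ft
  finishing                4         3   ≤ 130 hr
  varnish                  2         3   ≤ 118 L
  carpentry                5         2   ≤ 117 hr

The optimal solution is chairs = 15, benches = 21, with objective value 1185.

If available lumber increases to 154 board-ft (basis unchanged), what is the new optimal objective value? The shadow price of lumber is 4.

Δb = 4, so new z* = 1185 + (4)·(4) = 1185 + 16 = 1201.

1201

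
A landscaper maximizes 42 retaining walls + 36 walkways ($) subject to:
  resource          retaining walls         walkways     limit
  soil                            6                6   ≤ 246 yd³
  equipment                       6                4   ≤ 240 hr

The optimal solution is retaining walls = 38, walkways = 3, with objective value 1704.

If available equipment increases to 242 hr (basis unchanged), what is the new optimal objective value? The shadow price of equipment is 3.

Δb = 2, so new z* = 1704 + (3)·(2) = 1704 + 6 = 1710.

1710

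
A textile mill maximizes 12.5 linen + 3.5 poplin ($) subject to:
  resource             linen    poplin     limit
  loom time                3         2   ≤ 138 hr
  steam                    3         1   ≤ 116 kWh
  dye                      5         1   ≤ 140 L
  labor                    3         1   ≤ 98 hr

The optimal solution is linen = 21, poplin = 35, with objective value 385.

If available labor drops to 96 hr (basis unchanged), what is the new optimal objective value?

At the optimum: loom time uses 133 of 138 (slack = 5); steam uses 98 of 116 (slack = 18); dye uses 140 of 140 (binding); labor uses 98 of 98 (binding).
Since loom time, steam are not tight, their duals are 0.
From A_Bᵀ y = c: 5·y_dye + 3·y_labor = 12.5; 1·y_dye + 1·y_labor = 3.5.
Solving: y_dye = 1, y_labor = 2.5.
Δz = y_labor·Δb = 2.5 × (-2) = -5, so new z* = 385 − 5 = 380.

380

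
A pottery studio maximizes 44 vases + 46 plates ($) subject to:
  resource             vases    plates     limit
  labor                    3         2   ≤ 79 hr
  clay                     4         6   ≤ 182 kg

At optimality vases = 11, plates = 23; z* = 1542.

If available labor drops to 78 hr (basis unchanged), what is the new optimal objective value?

At the optimum: labor uses 79 of 79 (binding); clay uses 182 of 182 (binding).
Dual feasibility on the basic columns requires 3·y_labor + 4·y_clay = 44, 2·y_labor + 6·y_clay = 46.
→ y_labor = 8 and y_clay = 5.
Δz = y_labor·Δb = 8 × (-1) = -8, so new z* = 1542 − 8 = 1534.

1534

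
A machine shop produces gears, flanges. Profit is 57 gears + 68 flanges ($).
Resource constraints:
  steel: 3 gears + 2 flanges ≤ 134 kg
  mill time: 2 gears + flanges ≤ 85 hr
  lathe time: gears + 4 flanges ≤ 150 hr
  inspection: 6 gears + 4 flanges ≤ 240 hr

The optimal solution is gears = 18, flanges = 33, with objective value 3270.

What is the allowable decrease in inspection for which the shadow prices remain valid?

90

Binding constraints: lathe time, inspection. The basis is B = [[1,4],[6,4]] with det -20.
Per unit decrease in inspection, x* moves by d = (-0.2, 0.05).
The basis stays optimal until gears reaches 0; allowable decrease = 90 hr.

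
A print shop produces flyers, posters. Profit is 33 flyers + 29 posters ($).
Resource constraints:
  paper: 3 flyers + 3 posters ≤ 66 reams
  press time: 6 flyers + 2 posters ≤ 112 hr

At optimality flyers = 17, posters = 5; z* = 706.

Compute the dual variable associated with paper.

Check each constraint at x*: paper 66/66 (tight); press time 112/112 (tight).
The binding rows give the dual system: 3·y_paper + 6·y_press time = 33 and 3·y_paper + 2·y_press time = 29.
→ y_paper = 9 and y_press time = 1.
Shadow price of paper = 9.

9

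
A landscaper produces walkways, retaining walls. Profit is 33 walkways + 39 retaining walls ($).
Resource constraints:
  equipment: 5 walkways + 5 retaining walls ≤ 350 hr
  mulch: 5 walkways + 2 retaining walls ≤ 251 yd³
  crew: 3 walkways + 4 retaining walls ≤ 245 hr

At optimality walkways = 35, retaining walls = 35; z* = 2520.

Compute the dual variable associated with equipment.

At the optimum: equipment uses 350 of 350 (binding); mulch uses 245 of 251 (slack = 6); crew uses 245 of 245 (binding).
By complementary slackness, y = 0 for the non-binding constraint.
From A_Bᵀ y = c: 5·y_equipment + 3·y_crew = 33; 5·y_equipment + 4·y_crew = 39.
This yields shadow prices y_equipment = 3, y_crew = 6.
Shadow price of equipment = 3.

3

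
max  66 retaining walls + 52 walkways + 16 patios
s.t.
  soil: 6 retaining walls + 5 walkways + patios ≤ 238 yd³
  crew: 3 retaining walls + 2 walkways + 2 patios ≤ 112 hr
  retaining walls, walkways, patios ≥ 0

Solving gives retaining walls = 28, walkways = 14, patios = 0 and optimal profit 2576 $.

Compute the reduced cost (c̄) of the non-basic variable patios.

-4

Both soil and crew are binding at x*.
The binding rows give the dual system: 6·y_soil + 3·y_crew = 66 and 5·y_soil + 2·y_crew = 52.
→ y_soil = 8 and y_crew = 6.
Reduced cost of patios: c₃ − yᵀa₃ = 16 − (8·1 + 6·2) = 16 − 20 = -4.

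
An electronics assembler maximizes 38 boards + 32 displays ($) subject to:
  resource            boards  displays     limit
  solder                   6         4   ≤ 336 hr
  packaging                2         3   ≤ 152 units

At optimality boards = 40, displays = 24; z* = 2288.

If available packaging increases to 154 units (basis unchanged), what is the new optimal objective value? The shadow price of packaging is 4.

2296

Δb = 2, so new z* = 2288 + (4)·(2) = 2288 + 8 = 2296.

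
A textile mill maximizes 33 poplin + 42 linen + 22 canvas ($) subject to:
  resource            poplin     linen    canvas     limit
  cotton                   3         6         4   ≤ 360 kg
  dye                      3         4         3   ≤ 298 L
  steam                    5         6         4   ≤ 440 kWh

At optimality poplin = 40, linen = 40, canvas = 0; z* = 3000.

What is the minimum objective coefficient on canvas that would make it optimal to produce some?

28

Binding: cotton and steam. Non-binding: dye (18 unused).
Slack constraints have shadow price 0 (complementary slackness).
From A_Bᵀ y = c: 3·y_cotton + 5·y_steam = 33; 6·y_cotton + 6·y_steam = 42.
This yields shadow prices y_cotton = 1, y_steam = 6.
canvas enters the basis when its profit ≥ yᵀa₃ = 1·4 + 6·4 = 28.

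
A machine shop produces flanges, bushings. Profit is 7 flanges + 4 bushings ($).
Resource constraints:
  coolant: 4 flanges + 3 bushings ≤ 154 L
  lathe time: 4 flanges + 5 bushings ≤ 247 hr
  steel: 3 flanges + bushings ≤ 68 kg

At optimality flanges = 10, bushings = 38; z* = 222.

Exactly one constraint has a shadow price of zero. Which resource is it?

coolant: 154/154 (binding)
lathe time: 230/247 (slack 17)
steel: 68/68 (binding)
By complementary slackness, a constraint with positive slack has shadow price 0 → lathe time.

lathe time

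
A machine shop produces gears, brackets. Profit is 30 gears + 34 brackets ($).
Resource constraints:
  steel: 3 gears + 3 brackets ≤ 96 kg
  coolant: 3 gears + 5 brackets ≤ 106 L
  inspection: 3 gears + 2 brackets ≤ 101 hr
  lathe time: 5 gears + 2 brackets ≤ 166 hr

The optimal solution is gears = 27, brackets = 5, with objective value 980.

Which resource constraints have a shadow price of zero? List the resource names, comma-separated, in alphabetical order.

inspection, lathe time

steel: 96/96 (binding)
coolant: 106/106 (binding)
inspection: 91/101 (slack 10)
lathe time: 145/166 (slack 21)
By complementary slackness, a constraint with positive slack has shadow price 0 → inspection, lathe time.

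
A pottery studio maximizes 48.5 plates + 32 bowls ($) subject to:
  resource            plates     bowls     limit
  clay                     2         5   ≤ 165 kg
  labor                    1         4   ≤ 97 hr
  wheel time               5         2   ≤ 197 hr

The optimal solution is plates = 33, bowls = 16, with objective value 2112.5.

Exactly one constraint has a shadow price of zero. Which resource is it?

clay

clay: 146/165 (slack 19)
labor: 97/97 (binding)
wheel time: 197/197 (binding)
By complementary slackness, a constraint with positive slack has shadow price 0 → clay.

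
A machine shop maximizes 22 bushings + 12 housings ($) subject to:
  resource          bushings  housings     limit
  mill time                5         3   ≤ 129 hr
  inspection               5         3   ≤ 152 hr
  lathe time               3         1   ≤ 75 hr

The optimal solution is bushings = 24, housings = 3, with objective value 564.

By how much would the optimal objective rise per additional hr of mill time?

3.5

At the optimum: mill time uses 129 of 129 (binding); inspection uses 129 of 152 (slack = 23); lathe time uses 75 of 75 (binding).
Since inspection is not tight, its dual is 0.
Dual feasibility on the basic columns requires 5·y_mill time + 3·y_lathe time = 22, 3·y_mill time + 1·y_lathe time = 12.
Solving: y_mill time = 3.5, y_lathe time = 1.5.
Shadow price of mill time = 3.5.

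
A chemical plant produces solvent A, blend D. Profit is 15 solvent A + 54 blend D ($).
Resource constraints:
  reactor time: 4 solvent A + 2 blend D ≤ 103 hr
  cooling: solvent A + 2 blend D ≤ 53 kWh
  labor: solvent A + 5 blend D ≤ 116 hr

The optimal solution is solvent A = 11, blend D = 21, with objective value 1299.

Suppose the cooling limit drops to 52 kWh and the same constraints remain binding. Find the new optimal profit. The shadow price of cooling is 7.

1292

Δb = -1, so new z* = 1299 + (7)·(-1) = 1299 − 7 = 1292.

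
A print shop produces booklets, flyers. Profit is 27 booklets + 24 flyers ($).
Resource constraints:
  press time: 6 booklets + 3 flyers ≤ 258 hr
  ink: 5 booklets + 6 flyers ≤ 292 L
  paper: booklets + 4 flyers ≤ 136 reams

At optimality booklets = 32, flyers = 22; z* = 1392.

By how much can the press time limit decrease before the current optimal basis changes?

24

Binding constraints: press time, ink. The basis is B = [[6,3],[5,6]] with det 21.
Per unit decrease in press time, x* moves by d = (-0.2857, 0.2381).
The basis stays optimal until paper becomes binding; allowable decrease = 24 hr.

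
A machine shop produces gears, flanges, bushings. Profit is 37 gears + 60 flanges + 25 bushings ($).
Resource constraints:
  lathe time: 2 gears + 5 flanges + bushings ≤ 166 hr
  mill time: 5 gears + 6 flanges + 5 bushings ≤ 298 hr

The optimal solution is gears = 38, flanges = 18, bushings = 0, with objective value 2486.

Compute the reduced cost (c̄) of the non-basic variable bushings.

-6

Both lathe time and mill time are binding at x*.
The binding rows give the dual system: 2·y_lathe time + 5·y_mill time = 37 and 5·y_lathe time + 6·y_mill time = 60.
This yields shadow prices y_lathe time = 6, y_mill time = 5.
Reduced cost of bushings: c₃ − yᵀa₃ = 25 − (6·1 + 5·5) = 25 − 31 = -6.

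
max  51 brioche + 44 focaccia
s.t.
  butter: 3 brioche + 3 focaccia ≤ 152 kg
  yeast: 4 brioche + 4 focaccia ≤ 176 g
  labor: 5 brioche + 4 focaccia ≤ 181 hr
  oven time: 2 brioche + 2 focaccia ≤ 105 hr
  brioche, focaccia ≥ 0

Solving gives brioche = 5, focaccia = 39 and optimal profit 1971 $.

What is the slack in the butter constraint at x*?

butter used = 3·5 + 3·39 = 132; slack = 152 − 132 = 20.

20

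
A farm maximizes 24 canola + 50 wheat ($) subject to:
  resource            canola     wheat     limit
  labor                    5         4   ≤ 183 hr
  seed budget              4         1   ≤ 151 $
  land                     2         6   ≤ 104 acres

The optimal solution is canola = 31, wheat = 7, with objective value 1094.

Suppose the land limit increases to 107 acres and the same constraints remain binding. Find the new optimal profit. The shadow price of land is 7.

Δb = 3, so new z* = 1094 + (7)·(3) = 1094 + 21 = 1115.

1115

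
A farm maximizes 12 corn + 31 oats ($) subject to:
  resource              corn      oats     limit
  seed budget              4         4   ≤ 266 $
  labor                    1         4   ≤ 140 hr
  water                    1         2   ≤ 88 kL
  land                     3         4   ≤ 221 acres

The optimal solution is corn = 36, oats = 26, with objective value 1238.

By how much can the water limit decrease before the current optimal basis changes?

Binding constraints: labor, water. The basis is B = [[1,4],[1,2]] with det -2.
Per unit decrease in water, x* moves by d = (-2, 0.5).
The basis stays optimal until corn reaches 0; allowable decrease = 18 kL.

18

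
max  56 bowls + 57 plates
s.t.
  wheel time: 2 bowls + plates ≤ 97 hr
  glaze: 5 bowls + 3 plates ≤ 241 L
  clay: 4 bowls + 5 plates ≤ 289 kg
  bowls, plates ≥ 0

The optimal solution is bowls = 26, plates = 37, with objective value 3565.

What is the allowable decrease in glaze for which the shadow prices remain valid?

67.6

Binding constraints: glaze, clay. The basis is B = [[5,3],[4,5]] with det 13.
Per unit decrease in glaze, x* moves by d = (-0.3846, 0.3077).
The basis stays optimal until bowls reaches 0; allowable decrease = 67.6 L.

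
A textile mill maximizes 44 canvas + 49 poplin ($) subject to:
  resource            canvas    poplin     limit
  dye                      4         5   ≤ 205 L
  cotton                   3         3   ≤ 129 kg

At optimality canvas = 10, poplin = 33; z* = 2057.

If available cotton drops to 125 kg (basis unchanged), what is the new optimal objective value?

2025

Check each constraint at x*: dye 205/205 (tight); cotton 129/129 (tight).
Dual feasibility on the basic columns requires 4·y_dye + 3·y_cotton = 44, 5·y_dye + 3·y_cotton = 49.
→ y_dye = 5 and y_cotton = 8.
Δz = y_cotton·Δb = 8 × (-4) = -32, so new z* = 2057 − 32 = 2025.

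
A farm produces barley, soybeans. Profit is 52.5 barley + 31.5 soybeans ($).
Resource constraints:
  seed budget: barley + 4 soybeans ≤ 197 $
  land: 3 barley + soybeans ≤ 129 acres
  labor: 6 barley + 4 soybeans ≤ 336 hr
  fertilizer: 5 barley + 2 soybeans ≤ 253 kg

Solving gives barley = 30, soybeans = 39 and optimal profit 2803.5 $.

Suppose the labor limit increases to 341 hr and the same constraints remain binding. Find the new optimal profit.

Binding: land and labor. Non-binding: seed budget (11 unused), fertilizer (25 unused).
Since seed budget, fertilizer are not tight, their duals are 0.
Dual feasibility on the basic columns requires 3·y_land + 6·y_labor = 52.5, 1·y_land + 4·y_labor = 31.5.
This yields shadow prices y_land = 3.5, y_labor = 7.
Δz = y_labor·Δb = 7 × (5) = 35, so new z* = 2803.5 + 35 = 2838.5.

2838.5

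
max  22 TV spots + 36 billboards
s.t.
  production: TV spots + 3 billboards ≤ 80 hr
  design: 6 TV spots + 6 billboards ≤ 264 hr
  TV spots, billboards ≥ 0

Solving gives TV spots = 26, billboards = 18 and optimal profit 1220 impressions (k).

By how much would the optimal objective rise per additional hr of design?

2.5

Both production and design are binding at x*.
From A_Bᵀ y = c: 1·y_production + 6·y_design = 22; 3·y_production + 6·y_design = 36.
→ y_production = 7 and y_design = 2.5.
Shadow price of design = 2.5.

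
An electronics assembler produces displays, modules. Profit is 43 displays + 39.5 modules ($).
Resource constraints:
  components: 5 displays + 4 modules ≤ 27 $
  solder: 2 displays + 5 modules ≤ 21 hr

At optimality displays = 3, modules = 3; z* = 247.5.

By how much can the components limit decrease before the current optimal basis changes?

Binding constraints: components, solder. The basis is B = [[5,4],[2,5]] with det 17.
Per unit decrease in components, x* moves by d = (-0.2941, 0.1176).
The basis stays optimal until displays reaches 0; allowable decrease = 10.2 $.

10.2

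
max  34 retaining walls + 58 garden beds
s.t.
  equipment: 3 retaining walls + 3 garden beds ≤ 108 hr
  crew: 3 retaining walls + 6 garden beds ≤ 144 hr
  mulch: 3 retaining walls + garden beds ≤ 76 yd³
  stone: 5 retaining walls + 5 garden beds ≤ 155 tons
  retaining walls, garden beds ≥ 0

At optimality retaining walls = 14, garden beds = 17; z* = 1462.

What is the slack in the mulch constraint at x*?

17

mulch used = 3·14 + 1·17 = 59; slack = 76 − 59 = 17.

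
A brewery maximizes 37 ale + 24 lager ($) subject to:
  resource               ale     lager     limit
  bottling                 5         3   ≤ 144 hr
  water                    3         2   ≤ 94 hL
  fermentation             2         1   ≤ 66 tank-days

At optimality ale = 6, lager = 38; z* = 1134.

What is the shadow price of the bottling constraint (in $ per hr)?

2

At the optimum: bottling uses 144 of 144 (binding); water uses 94 of 94 (binding); fermentation uses 50 of 66 (slack = 16).
By complementary slackness, y = 0 for the non-binding constraint.
From A_Bᵀ y = c: 5·y_bottling + 3·y_water = 37; 3·y_bottling + 2·y_water = 24.
Solving: y_bottling = 2, y_water = 9.
Shadow price of bottling = 2.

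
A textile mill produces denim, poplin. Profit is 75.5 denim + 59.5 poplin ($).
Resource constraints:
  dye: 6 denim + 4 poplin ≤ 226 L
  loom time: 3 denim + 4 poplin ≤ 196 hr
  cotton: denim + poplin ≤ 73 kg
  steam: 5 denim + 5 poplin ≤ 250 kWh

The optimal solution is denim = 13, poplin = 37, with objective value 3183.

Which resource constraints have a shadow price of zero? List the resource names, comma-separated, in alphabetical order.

dye: 226/226 (binding)
loom time: 187/196 (slack 9)
cotton: 50/73 (slack 23)
steam: 250/250 (binding)
By complementary slackness, a constraint with positive slack has shadow price 0 → cotton, loom time.

cotton, loom time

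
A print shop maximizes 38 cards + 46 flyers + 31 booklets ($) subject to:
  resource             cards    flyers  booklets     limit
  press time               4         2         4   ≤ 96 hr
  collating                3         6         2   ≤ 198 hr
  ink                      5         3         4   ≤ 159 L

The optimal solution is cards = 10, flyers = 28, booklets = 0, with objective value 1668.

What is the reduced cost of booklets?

-1

Binding: press time and collating. Non-binding: ink (25 unused).
By complementary slackness, y = 0 for the non-binding constraint.
Dual feasibility on the basic columns requires 4·y_press time + 3·y_collating = 38, 2·y_press time + 6·y_collating = 46.
This yields shadow prices y_press time = 5, y_collating = 6.
Reduced cost of booklets: c₃ − yᵀa₃ = 31 − (5·4 + 6·2) = 31 − 32 = -1.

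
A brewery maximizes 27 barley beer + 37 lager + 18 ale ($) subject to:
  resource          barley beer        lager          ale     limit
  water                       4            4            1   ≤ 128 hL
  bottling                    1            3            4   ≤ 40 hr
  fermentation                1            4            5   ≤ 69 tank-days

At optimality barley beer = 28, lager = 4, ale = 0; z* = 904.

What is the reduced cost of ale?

-7.5

Binding: water and bottling. Non-binding: fermentation (25 unused).
Slack constraints have shadow price 0 (complementary slackness).
The binding rows give the dual system: 4·y_water + 1·y_bottling = 27 and 4·y_water + 3·y_bottling = 37.
This yields shadow prices y_water = 5.5, y_bottling = 5.
Reduced cost of ale: c₃ − yᵀa₃ = 18 − (5.5·1 + 5·4) = 18 − 25.5 = -7.5.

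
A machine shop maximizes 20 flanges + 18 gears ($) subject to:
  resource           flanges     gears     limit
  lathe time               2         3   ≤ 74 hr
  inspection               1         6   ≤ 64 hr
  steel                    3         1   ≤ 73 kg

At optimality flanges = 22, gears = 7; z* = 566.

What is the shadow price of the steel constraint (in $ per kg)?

6

Binding: inspection and steel. Non-binding: lathe time (9 unused).
Slack constraints have shadow price 0 (complementary slackness).
From A_Bᵀ y = c: 1·y_inspection + 3·y_steel = 20; 6·y_inspection + 1·y_steel = 18.
This yields shadow prices y_inspection = 2, y_steel = 6.
Shadow price of steel = 6.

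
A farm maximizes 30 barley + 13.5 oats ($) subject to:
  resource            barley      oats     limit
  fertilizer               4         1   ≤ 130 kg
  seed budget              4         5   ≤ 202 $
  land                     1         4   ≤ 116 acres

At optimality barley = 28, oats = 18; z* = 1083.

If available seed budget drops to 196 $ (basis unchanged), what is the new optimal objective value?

At the optimum: fertilizer uses 130 of 130 (binding); seed budget uses 202 of 202 (binding); land uses 100 of 116 (slack = 16).
Slack constraints have shadow price 0 (complementary slackness).
The binding rows give the dual system: 4·y_fertilizer + 4·y_seed budget = 30 and 1·y_fertilizer + 5·y_seed budget = 13.5.
Solving: y_fertilizer = 6, y_seed budget = 1.5.
Δz = y_seed budget·Δb = 1.5 × (-6) = -9, so new z* = 1083 − 9 = 1074.

1074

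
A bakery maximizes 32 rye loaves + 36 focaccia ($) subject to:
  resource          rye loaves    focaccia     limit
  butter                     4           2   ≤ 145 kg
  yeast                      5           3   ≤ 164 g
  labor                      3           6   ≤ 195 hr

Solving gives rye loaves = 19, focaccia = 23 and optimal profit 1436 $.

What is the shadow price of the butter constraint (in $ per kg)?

At the optimum: butter uses 122 of 145 (slack = 23); yeast uses 164 of 164 (binding); labor uses 195 of 195 (binding).
By complementary slackness, y = 0 for the non-binding constraint.
The binding rows give the dual system: 5·y_yeast + 3·y_labor = 32 and 3·y_yeast + 6·y_labor = 36.
This yields shadow prices y_yeast = 4, y_labor = 4.
Shadow price of butter = 0.

0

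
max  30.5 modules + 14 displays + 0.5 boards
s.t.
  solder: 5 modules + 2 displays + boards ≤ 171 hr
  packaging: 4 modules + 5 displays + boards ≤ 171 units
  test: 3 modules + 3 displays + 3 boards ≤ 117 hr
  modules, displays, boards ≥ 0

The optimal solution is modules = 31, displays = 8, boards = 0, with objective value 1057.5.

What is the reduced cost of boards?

Binding: solder and test. Non-binding: packaging (7 unused).
Since packaging is not tight, its dual is 0.
Dual feasibility on the basic columns requires 5·y_solder + 3·y_test = 30.5, 2·y_solder + 3·y_test = 14.
Solving: y_solder = 5.5, y_test = 1.
Reduced cost of boards: c₃ − yᵀa₃ = 0.5 − (5.5·1 + 1·3) = 0.5 − 8.5 = -8.

-8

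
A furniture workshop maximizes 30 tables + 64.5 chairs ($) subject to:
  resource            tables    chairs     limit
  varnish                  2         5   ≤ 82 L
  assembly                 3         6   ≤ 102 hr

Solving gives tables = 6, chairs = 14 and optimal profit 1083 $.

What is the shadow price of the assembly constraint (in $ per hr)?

7

At the optimum: varnish uses 82 of 82 (binding); assembly uses 102 of 102 (binding).
Dual feasibility on the basic columns requires 2·y_varnish + 3·y_assembly = 30, 5·y_varnish + 6·y_assembly = 64.5.
→ y_varnish = 4.5 and y_assembly = 7.
Shadow price of assembly = 7.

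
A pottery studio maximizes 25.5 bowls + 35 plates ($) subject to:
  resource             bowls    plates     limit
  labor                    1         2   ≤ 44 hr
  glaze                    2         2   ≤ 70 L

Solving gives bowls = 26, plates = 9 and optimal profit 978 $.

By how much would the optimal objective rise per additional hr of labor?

At the optimum: labor uses 44 of 44 (binding); glaze uses 70 of 70 (binding).
The binding rows give the dual system: 1·y_labor + 2·y_glaze = 25.5 and 2·y_labor + 2·y_glaze = 35.
This yields shadow prices y_labor = 9.5, y_glaze = 8.
Shadow price of labor = 9.5.

9.5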